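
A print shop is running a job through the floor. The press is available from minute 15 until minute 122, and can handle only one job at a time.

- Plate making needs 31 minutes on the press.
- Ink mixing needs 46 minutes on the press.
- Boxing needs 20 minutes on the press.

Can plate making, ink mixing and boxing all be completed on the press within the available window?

The press window is 122 − 15 = 107 minutes.
Running back to back, the jobs need 31 + 46 + 20 = 97 minutes on the press.
Since 97 ≤ 107, they fit within the window.

Yes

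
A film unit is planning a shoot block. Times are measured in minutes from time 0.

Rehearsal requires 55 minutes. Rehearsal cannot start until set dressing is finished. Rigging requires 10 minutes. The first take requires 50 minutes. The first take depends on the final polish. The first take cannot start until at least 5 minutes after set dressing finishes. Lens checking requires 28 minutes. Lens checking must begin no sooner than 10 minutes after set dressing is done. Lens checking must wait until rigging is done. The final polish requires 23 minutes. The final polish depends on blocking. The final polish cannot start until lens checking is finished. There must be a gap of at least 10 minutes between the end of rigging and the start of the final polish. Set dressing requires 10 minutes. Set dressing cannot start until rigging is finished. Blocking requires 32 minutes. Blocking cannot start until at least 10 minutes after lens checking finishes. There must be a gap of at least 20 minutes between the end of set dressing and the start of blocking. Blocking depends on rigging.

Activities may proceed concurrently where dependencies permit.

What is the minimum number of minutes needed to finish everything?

Nothing blocks rigging, so it runs from minute 0 to minute 10.
Set dressing cannot begin until rigging (finishes minute 10). It runs from minute 10 to 10 + 10 = minute 20.
After set dressing (finishes minute 20), rehearsal can start at minute 20 and finishes at minute 75.
Lens checking cannot start until set dressing (finishes minute 20, plus 10-minute gap → minute 30); rigging (finishes minute 10). The controlling bound is minute 30, so lens checking finishes at 30 + 28 = minute 58.
For blocking: lens checking (finishes minute 58, plus 10-minute gap → minute 68); set dressing (finishes minute 20, plus 20-minute gap → minute 40); rigging (finishes minute 10). Taking the maximum gives a start of minute 68, and it finishes at 68 + 32 = minute 100.
The final polish needs all of blocking (finishes minute 100); lens checking (finishes minute 58); rigging (finishes minute 10, plus 10-minute gap → minute 20). That puts its earliest start at minute 100; it finishes at 100 + 23 = minute 123.
For the first take: the final polish (finishes minute 123); set dressing (finishes minute 20, plus 5-minute gap → minute 25). Taking the maximum gives a start of minute 123, and it finishes at 123 + 50 = minute 173.
All tasks are finished once the last one completes. Finish times: Rigging at 10, Set dressing at 20, Lens checking at 58, Blocking at 100, Rehearsal at 75, The final polish at 123, The first take at 173. The latest is minute 173.

173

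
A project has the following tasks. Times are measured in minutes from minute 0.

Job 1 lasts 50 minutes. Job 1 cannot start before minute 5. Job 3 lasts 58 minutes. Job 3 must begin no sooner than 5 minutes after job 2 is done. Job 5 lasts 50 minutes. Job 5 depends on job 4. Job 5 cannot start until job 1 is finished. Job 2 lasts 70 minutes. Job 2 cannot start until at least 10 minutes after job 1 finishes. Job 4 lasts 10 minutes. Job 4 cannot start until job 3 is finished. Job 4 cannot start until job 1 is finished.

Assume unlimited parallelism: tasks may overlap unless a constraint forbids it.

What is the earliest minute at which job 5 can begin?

After its own release at minute 5, job 1 can start at minute 5 and finishes at minute 55.
Job 2 cannot begin until job 1 (finishes minute 55, plus 10-minute gap → minute 65). It runs from minute 65 to 65 + 70 = minute 135.
Job 3 waits on job 2 (finishes minute 135, plus 5-minute gap → minute 140), so it starts at minute 140 and finishes at 140 + 58 = minute 198.
Job 4 cannot start until job 3 (finishes minute 198); job 1 (finishes minute 55). The controlling bound is minute 198, so job 4 finishes at 198 + 10 = minute 208.
Job 5 waits on job 4 (finishes minute 208); job 1 (finishes minute 55). The latest of these is minute 208, which is the earliest job 5 can start.

208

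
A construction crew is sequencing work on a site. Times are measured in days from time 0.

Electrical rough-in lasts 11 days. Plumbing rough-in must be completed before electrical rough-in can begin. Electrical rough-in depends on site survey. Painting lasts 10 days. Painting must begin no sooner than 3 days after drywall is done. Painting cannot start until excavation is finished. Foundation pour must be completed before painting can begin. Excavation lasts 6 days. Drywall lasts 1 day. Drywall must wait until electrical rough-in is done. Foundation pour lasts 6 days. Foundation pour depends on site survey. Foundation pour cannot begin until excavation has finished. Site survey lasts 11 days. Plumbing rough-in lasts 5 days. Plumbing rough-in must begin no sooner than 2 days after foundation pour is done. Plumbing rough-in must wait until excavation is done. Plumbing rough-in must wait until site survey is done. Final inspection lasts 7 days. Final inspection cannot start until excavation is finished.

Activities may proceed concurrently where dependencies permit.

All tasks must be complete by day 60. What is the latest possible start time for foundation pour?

22

Painting must finish by day 60; it takes 10 days, so it must start by 60 − 10 = day 50.
Drywall feeds into painting (must start by day 50, minus 3-day gap → day 47); so drywall must finish by day 47 and therefore start by day 46.
Electrical rough-in has to be done before drywall (must start by day 46). That means finishing by day 46, i.e. starting by 46 − 11 = day 35.
Since electrical rough-in (must start by day 35) depends on it, plumbing rough-in must finish by day 35. Backing off its 5-day duration gives a latest start of day 30.
Foundation pour has several dependents: plumbing rough-in (must start by day 30, minus 2-day gap → day 28); painting (must start by day 50). The earliest of those limits is day 28, so foundation pour must start by 28 − 6 = day 22.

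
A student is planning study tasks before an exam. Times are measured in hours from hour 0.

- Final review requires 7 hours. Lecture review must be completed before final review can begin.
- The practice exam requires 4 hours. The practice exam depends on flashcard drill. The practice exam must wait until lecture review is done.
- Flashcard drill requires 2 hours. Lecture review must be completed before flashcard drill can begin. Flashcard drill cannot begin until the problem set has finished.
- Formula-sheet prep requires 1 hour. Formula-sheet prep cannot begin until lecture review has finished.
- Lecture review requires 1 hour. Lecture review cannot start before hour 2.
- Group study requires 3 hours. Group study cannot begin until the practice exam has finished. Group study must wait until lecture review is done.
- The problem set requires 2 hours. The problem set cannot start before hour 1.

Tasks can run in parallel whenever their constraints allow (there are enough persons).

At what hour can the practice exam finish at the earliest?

The problem set waits on its own release at hour 1, so it starts at hour 1 and finishes at 1 + 2 = hour 3.
Lecture review waits on its own release at hour 2, so it starts at hour 2 and finishes at 2 + 1 = hour 3.
Flashcard drill needs all of lecture review (finishes hour 3); the problem set (finishes hour 3). That puts its earliest start at hour 3; it finishes at 3 + 2 = hour 5.
The practice exam cannot start until flashcard drill (finishes hour 5); lecture review (finishes hour 3). The controlling bound is hour 5, so the practice exam finishes at 5 + 4 = hour 9.

9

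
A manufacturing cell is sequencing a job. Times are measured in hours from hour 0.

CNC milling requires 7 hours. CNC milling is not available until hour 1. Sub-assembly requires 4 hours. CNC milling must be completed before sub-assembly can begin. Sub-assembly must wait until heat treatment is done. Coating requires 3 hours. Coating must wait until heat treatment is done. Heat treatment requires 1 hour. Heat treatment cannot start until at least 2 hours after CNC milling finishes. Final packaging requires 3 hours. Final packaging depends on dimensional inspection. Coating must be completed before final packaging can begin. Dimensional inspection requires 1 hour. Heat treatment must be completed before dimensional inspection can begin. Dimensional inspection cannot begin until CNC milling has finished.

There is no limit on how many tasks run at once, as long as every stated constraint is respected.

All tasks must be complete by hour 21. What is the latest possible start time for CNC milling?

To finish by hour 21, final packaging (duration 3) must start no later than hour 18.
Dimensional inspection has to be done before final packaging (must start by hour 18). That means finishing by hour 18, i.e. starting by 18 − 1 = hour 17.
Coating feeds into final packaging (must start by hour 18); so coating must finish by hour 18 and therefore start by hour 15.
Nothing follows sub-assembly; the deadline of hour 21 is its only limit. It must start by 21 − 4 = hour 17.
For heat treatment: dimensional inspection (must start by hour 17); coating (must start by hour 15); sub-assembly (must start by hour 17). The most restrictive is hour 15; with a 1-hour duration, heat treatment must start by hour 14.
CNC milling feeds heat treatment (must start by hour 14, minus 2-hour gap → hour 12); dimensional inspection (must start by hour 17); sub-assembly (must start by hour 17). Taking the minimum, CNC milling must finish by hour 12 and start by 12 − 7 = hour 5.

5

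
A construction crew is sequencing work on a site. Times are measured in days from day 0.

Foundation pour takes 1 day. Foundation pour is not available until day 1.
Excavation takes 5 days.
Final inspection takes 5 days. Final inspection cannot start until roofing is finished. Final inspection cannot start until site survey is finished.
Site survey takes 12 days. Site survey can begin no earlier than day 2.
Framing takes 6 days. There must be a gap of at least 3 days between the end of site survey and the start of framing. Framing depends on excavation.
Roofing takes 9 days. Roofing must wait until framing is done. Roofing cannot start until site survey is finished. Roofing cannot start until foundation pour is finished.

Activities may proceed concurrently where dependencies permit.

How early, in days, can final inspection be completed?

After its own release at day 1, foundation pour can start at day 1 and finishes at day 2.
Nothing blocks excavation, so it runs from day 0 to day 5.
Site survey waits on its own release at day 2, so it starts at day 2 and finishes at 2 + 12 = day 14.
Framing cannot start until site survey (finishes day 14, plus 3-day gap → day 17); excavation (finishes day 5). The controlling bound is day 17, so framing finishes at 17 + 6 = day 23.
Roofing cannot start until framing (finishes day 23); site survey (finishes day 14); foundation pour (finishes day 2). The controlling bound is day 23, so roofing finishes at 23 + 9 = day 32.
Final inspection needs all of roofing (finishes day 32); site survey (finishes day 14). That puts its earliest start at day 32; it finishes at 32 + 5 = day 37.

37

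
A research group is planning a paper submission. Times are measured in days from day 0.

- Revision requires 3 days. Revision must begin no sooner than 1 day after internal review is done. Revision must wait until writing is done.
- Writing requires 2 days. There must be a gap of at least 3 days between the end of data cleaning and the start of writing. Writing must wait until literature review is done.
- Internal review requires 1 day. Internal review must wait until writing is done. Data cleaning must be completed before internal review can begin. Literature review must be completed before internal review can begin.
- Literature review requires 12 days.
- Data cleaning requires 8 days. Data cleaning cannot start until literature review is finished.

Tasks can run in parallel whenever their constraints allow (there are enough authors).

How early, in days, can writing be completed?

Literature review has no prerequisites, so it starts at day 0 and finishes at day 12.
After literature review (finishes day 12), data cleaning can start at day 12 and finishes at day 20.
Writing needs all of data cleaning (finishes day 20, plus 3-day gap → day 23); literature review (finishes day 12). That puts its earliest start at day 23; it finishes at 23 + 2 = day 25.

25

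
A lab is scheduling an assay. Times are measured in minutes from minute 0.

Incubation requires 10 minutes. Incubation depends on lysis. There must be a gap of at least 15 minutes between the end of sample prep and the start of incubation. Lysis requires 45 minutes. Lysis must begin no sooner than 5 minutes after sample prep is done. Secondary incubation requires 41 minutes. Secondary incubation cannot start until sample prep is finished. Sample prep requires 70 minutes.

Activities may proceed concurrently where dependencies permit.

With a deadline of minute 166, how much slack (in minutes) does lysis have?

Nothing blocks sample prep, so it runs from minute 0 to minute 70.
Lysis waits on sample prep (finishes minute 70, plus 5-minute gap → minute 75), so it starts at minute 75 and finishes at 75 + 45 = minute 120.

Working backward from the deadline:
Incubation has no dependents, so it just needs to finish by minute 166. Starting by 166 − 10 = minute 156 achieves that.
Lysis must finish before incubation (must start by minute 156). With a 45-minute duration, lysis must start by 156 − 45 = minute 111.
So lysis can start as early as minute 75 and as late as minute 111, giving 111 − 75 = 36 minutes of slack.

36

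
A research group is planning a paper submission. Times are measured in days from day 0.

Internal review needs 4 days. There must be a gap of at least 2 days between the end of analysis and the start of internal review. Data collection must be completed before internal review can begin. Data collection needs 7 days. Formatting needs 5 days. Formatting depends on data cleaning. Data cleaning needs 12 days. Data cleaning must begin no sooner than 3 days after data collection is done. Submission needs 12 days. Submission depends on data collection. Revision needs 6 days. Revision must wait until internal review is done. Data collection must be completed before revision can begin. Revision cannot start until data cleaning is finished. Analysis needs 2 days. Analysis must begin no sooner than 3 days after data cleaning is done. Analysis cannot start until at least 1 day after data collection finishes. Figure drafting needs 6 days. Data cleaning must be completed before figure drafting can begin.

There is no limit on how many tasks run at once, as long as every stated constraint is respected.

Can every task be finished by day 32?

No

Data collection can start immediately at day 0; it finishes at day 7.
Submission waits on data collection (finishes day 7), so it starts at day 7 and finishes at 7 + 12 = day 19.
Data cleaning waits on data collection (finishes day 7, plus 3-day gap → day 10), so it starts at day 10 and finishes at 10 + 12 = day 22.
Formatting waits on data cleaning (finishes day 22), so it starts at day 22 and finishes at 22 + 5 = day 27.
After data cleaning (finishes day 22), figure drafting can start at day 22 and finishes at day 28.
Analysis cannot start until data cleaning (finishes day 22, plus 3-day gap → day 25); data collection (finishes day 7, plus 1-day gap → day 8). The controlling bound is day 25, so analysis finishes at 25 + 2 = day 27.
Internal review needs all of analysis (finishes day 27, plus 2-day gap → day 29); data collection (finishes day 7). That puts its earliest start at day 29; it finishes at 29 + 4 = day 33.
Revision cannot start until internal review (finishes day 33); data collection (finishes day 7); data cleaning (finishes day 22). The controlling bound is day 33, so revision finishes at 33 + 6 = day 39.
The earliest everything can be done is day 39, which is after the deadline of 32, so it is not possible.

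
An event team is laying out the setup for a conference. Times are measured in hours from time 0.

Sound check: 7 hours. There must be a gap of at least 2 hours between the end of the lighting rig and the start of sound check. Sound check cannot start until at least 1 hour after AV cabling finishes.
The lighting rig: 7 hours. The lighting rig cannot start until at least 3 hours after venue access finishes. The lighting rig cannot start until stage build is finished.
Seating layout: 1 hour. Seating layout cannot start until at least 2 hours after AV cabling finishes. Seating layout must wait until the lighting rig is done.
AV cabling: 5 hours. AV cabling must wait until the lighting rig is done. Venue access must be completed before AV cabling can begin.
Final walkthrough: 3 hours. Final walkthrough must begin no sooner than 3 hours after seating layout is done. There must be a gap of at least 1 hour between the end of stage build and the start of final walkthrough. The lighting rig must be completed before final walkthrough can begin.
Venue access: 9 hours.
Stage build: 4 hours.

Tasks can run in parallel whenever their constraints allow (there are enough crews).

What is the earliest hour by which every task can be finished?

Stage build has no prerequisites, so it starts at hour 0 and finishes at hour 4.
Nothing blocks venue access, so it runs from hour 0 to hour 9.
The lighting rig has to wait for venue access (finishes hour 9, plus 3-hour gap → hour 12); stage build (finishes hour 4). The latest of these is hour 12, so the lighting rig runs hour 12 to 12 + 7 = hour 19.
AV cabling cannot start until the lighting rig (finishes hour 19); venue access (finishes hour 9). The controlling bound is hour 19, so AV cabling finishes at 19 + 5 = hour 24.
Sound check has to wait for the lighting rig (finishes hour 19, plus 2-hour gap → hour 21); AV cabling (finishes hour 24, plus 1-hour gap → hour 25). The latest of these is hour 25, so sound check runs hour 25 to 25 + 7 = hour 32.
Seating layout has to wait for AV cabling (finishes hour 24, plus 2-hour gap → hour 26); the lighting rig (finishes hour 19). The latest of these is hour 26, so seating layout runs hour 26 to 26 + 1 = hour 27.
Final walkthrough has to wait for seating layout (finishes hour 27, plus 3-hour gap → hour 30); stage build (finishes hour 4, plus 1-hour gap → hour 5); the lighting rig (finishes hour 19). The latest of these is hour 30, so final walkthrough runs hour 30 to 30 + 3 = hour 33.
All tasks are finished once the last one completes. Finish times: Venue access at 9, Stage build at 4, The lighting rig at 19, AV cabling at 24, Seating layout at 27, Sound check at 32, Final walkthrough at 33. The latest is hour 33.

33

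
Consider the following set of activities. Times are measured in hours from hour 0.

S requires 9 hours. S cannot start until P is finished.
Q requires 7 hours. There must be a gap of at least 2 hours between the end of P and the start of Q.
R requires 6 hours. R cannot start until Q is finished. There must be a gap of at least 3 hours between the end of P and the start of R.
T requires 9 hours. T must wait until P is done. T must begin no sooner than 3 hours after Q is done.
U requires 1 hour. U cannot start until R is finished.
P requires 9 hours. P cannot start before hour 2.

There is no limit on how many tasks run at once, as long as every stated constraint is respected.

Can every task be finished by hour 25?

No

P cannot begin until its own release at hour 2. It runs from hour 2 to 2 + 9 = hour 11.
S waits on P (finishes hour 11), so it starts at hour 11 and finishes at 11 + 9 = hour 20.
After P (finishes hour 11, plus 2-hour gap → hour 13), Q can start at hour 13 and finishes at hour 20.
T needs all of P (finishes hour 11); Q (finishes hour 20, plus 3-hour gap → hour 23). That puts its earliest start at hour 23; it finishes at 23 + 9 = hour 32.
For R: Q (finishes hour 20); P (finishes hour 11, plus 3-hour gap → hour 14). Taking the maximum gives a start of hour 20, and it finishes at 20 + 6 = hour 26.
U cannot begin until R (finishes hour 26). It runs from hour 26 to 26 + 1 = hour 27.
The earliest everything can be done is hour 32, which is after the deadline of 25, so it is not possible.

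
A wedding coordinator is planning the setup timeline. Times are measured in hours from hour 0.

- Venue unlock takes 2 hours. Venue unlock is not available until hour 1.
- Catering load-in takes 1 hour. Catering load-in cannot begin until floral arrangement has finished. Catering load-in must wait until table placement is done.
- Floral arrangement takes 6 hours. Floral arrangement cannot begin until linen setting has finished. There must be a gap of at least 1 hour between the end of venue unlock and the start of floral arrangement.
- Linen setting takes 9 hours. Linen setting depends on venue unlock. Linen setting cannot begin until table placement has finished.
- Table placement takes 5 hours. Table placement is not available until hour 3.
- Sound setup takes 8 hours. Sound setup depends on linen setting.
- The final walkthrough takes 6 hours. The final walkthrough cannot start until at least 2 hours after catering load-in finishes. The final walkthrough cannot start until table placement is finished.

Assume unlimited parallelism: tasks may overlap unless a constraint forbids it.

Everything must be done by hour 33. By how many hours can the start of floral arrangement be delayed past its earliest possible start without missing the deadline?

1

Table placement cannot begin until its own release at hour 3. It runs from hour 3 to 3 + 5 = hour 8.
Venue unlock cannot begin until its own release at hour 1. It runs from hour 1 to 1 + 2 = hour 3.
Linen setting cannot start until venue unlock (finishes hour 3); table placement (finishes hour 8). The controlling bound is hour 8, so linen setting finishes at 8 + 9 = hour 17.
Floral arrangement cannot start until linen setting (finishes hour 17); venue unlock (finishes hour 3, plus 1-hour gap → hour 4). The controlling bound is hour 17, so floral arrangement finishes at 17 + 6 = hour 23.

Working backward from the deadline:
The final walkthrough has no dependents, so it just needs to finish by hour 33. Starting by 33 − 6 = hour 27 achieves that.
Catering load-in must finish before the final walkthrough (must start by hour 27, minus 2-hour gap → hour 25). With a 1-hour duration, catering load-in must start by 25 − 1 = hour 24.
Floral arrangement feeds into catering load-in (must start by hour 24); so floral arrangement must finish by hour 24 and therefore start by hour 18.
So floral arrangement can start as early as hour 17 and as late as hour 18, giving 18 − 17 = 1 hour of slack.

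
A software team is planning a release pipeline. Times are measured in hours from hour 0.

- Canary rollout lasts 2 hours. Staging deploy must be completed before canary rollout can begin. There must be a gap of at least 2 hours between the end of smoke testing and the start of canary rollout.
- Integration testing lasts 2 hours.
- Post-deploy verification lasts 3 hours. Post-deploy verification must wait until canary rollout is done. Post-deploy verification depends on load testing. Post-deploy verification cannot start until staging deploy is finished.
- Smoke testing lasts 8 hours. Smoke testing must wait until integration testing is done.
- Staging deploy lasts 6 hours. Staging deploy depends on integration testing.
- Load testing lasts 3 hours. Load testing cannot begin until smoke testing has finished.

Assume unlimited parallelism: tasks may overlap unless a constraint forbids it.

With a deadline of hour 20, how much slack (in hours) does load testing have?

4

Nothing blocks integration testing, so it runs from hour 0 to hour 2.
Smoke testing cannot begin until integration testing (finishes hour 2). It runs from hour 2 to 2 + 8 = hour 10.
After smoke testing (finishes hour 10), load testing can start at hour 10 and finishes at hour 13.

Working backward from the deadline:
Post-deploy verification must finish by hour 20; it takes 3 hours, so it must start by 20 − 3 = hour 17.
Load testing has to be done before post-deploy verification (must start by hour 17). That means finishing by hour 17, i.e. starting by 17 − 3 = hour 14.
So load testing can start as early as hour 10 and as late as hour 14, giving 14 − 10 = 4 hours of slack.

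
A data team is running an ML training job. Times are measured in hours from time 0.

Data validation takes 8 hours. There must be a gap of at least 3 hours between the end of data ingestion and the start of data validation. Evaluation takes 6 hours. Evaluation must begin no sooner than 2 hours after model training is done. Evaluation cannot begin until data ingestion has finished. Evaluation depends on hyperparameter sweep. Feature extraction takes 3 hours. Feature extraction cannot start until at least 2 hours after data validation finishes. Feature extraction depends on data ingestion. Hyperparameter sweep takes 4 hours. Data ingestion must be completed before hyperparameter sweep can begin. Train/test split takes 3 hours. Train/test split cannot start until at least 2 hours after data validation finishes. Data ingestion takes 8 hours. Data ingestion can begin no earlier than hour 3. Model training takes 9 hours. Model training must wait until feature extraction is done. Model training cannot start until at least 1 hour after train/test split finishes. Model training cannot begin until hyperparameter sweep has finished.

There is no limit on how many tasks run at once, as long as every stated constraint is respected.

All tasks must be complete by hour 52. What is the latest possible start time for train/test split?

31

Evaluation must finish by hour 52; it takes 6 hours, so it must start by 52 − 6 = hour 46.
Since evaluation (must start by hour 46, minus 2-hour gap → hour 44) depends on it, model training must finish by hour 44. Backing off its 9-hour duration gives a latest start of hour 35.
Train/test split feeds into model training (must start by hour 35, minus 1-hour gap → hour 34); so train/test split must finish by hour 34 and therefore start by hour 31.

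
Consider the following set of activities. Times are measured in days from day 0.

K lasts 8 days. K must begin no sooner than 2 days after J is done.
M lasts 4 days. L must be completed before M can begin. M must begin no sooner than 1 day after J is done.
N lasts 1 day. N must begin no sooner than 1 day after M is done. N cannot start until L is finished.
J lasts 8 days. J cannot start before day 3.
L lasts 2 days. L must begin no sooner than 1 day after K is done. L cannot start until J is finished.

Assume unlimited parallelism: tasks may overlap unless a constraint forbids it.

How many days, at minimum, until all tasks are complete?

30

J cannot begin until its own release at day 3. It runs from day 3 to 3 + 8 = day 11.
After J (finishes day 11, plus 2-day gap → day 13), K can start at day 13 and finishes at day 21.
L cannot start until K (finishes day 21, plus 1-day gap → day 22); J (finishes day 11). The controlling bound is day 22, so L finishes at 22 + 2 = day 24.
M has to wait for L (finishes day 24); J (finishes day 11, plus 1-day gap → day 12). The latest of these is day 24, so M runs day 24 to 24 + 4 = day 28.
N cannot start until M (finishes day 28, plus 1-day gap → day 29); L (finishes day 24). The controlling bound is day 29, so N finishes at 29 + 1 = day 30.
All tasks are finished once the last one completes. Finish times: J at 11, K at 21, L at 24, M at 28, N at 30. The latest is day 30.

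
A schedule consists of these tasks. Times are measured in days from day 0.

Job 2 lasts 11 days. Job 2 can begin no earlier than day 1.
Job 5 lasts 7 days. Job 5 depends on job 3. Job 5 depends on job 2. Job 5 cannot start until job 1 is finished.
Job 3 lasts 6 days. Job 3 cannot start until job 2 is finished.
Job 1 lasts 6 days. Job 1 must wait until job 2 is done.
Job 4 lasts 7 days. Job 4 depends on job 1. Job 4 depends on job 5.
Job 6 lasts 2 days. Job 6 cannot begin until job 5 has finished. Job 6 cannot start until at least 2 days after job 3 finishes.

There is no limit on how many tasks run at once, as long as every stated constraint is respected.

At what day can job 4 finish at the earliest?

32

After its own release at day 1, job 2 can start at day 1 and finishes at day 12.
Job 3 cannot begin until job 2 (finishes day 12). It runs from day 12 to 12 + 6 = day 18.
Job 1 waits on job 2 (finishes day 12), so it starts at day 12 and finishes at 12 + 6 = day 18.
Job 5 has to wait for job 3 (finishes day 18); job 2 (finishes day 12); job 1 (finishes day 18). The latest of these is day 18, so job 5 runs day 18 to 18 + 7 = day 25.
Job 4 cannot start until job 1 (finishes day 18); job 5 (finishes day 25). The controlling bound is day 25, so job 4 finishes at 25 + 7 = day 32.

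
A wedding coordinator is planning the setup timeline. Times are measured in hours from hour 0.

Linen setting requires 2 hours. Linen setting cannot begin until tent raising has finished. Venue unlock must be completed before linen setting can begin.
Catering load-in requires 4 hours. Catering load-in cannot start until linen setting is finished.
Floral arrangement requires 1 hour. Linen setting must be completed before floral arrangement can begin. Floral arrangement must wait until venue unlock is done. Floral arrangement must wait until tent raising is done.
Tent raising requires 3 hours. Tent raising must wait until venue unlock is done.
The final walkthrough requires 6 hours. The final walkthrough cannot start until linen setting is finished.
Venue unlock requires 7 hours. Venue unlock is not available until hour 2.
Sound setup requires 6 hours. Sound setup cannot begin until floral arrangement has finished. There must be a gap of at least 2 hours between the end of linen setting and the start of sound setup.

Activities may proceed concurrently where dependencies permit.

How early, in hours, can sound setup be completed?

22

After its own release at hour 2, venue unlock can start at hour 2 and finishes at hour 9.
Tent raising waits on venue unlock (finishes hour 9), so it starts at hour 9 and finishes at 9 + 3 = hour 12.
Linen setting cannot start until tent raising (finishes hour 12); venue unlock (finishes hour 9). The controlling bound is hour 12, so linen setting finishes at 12 + 2 = hour 14.
Floral arrangement has to wait for linen setting (finishes hour 14); venue unlock (finishes hour 9); tent raising (finishes hour 12). The latest of these is hour 14, so floral arrangement runs hour 14 to 14 + 1 = hour 15.
Sound setup needs all of floral arrangement (finishes hour 15); linen setting (finishes hour 14, plus 2-hour gap → hour 16). That puts its earliest start at hour 16; it finishes at 16 + 6 = hour 22.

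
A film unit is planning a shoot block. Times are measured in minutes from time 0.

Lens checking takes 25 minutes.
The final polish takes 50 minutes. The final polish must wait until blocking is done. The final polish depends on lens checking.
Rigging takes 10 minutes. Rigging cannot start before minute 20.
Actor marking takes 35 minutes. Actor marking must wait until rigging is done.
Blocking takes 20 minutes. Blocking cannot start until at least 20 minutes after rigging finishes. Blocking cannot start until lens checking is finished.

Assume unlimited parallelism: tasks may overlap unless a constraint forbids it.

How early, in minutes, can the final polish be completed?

120

Lens checking has no prerequisites, so it starts at minute 0 and finishes at minute 25.
Rigging waits on its own release at minute 20, so it starts at minute 20 and finishes at 20 + 10 = minute 30.
Blocking has to wait for rigging (finishes minute 30, plus 20-minute gap → minute 50); lens checking (finishes minute 25). The latest of these is minute 50, so blocking runs minute 50 to 50 + 20 = minute 70.
The final polish has to wait for blocking (finishes minute 70); lens checking (finishes minute 25). The latest of these is minute 70, so the final polish runs minute 70 to 70 + 50 = minute 120.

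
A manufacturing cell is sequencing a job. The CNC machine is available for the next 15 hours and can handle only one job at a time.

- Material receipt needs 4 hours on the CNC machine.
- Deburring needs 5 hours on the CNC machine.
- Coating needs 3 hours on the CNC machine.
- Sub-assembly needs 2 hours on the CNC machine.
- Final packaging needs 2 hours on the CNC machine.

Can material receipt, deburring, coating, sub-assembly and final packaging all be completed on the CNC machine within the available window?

No

Running back to back, the jobs need 4 + 5 + 3 + 2 + 2 = 16 hours on the CNC machine.
Since 16 > 15, they cannot all fit.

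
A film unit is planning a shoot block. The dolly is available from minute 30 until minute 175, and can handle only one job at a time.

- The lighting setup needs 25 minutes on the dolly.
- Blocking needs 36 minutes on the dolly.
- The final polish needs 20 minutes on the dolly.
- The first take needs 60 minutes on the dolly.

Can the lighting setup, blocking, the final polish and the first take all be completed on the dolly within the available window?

The dolly window is 175 − 30 = 145 minutes.
Running back to back, the jobs need 25 + 36 + 20 + 60 = 141 minutes on the dolly.
Since 141 ≤ 145, they fit within the window.

Yes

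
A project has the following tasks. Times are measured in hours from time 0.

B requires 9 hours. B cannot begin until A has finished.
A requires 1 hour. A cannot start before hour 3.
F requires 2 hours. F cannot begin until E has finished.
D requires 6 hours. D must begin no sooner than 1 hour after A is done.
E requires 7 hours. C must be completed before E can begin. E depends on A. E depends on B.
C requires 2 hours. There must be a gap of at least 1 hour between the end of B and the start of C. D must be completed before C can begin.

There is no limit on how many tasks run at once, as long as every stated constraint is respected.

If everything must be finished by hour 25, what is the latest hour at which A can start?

Nothing follows F; the deadline of hour 25 is its only limit. It must start by 25 − 2 = hour 23.
Since F (must start by hour 23) depends on it, E must finish by hour 23. Backing off its 7-hour duration gives a latest start of hour 16.
C feeds into E (must start by hour 16); so C must finish by hour 16 and therefore start by hour 14.
B feeds C (must start by hour 14, minus 1-hour gap → hour 13); E (must start by hour 16). Taking the minimum, B must finish by hour 13 and start by 13 − 9 = hour 4.
D feeds into C (must start by hour 14); so D must finish by hour 14 and therefore start by hour 8.
For A: B (must start by hour 4); D (must start by hour 8, minus 1-hour gap → hour 7); E (must start by hour 16). The most restrictive is hour 4; with a 1-hour duration, A must start by hour 3.

3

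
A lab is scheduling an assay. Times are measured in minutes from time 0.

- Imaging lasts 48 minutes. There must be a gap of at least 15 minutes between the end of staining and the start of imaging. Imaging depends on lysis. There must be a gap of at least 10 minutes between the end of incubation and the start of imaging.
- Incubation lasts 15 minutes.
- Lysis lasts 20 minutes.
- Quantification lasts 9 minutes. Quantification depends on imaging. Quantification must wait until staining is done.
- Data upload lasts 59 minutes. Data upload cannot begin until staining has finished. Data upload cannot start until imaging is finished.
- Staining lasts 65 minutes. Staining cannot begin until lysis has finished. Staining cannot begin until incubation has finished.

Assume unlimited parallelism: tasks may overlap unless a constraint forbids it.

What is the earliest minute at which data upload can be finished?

Nothing blocks incubation, so it runs from minute 0 to minute 15.
Nothing blocks lysis, so it runs from minute 0 to minute 20.
Staining cannot start until lysis (finishes minute 20); incubation (finishes minute 15). The controlling bound is minute 20, so staining finishes at 20 + 65 = minute 85.
Imaging needs all of staining (finishes minute 85, plus 15-minute gap → minute 100); lysis (finishes minute 20); incubation (finishes minute 15, plus 10-minute gap → minute 25). That puts its earliest start at minute 100; it finishes at 100 + 48 = minute 148.
Data upload has to wait for staining (finishes minute 85); imaging (finishes minute 148). The latest of these is minute 148, so data upload runs minute 148 to 148 + 59 = minute 207.

207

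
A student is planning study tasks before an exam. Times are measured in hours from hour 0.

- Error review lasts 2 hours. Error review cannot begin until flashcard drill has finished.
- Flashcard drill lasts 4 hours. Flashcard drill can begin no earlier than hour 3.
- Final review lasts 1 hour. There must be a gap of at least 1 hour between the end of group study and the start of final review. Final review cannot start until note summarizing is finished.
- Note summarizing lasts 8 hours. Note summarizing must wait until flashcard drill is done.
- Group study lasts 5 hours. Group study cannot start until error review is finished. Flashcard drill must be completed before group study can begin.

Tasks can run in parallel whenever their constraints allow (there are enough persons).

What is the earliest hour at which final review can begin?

15

After its own release at hour 3, flashcard drill can start at hour 3 and finishes at hour 7.
Note summarizing waits on flashcard drill (finishes hour 7), so it starts at hour 7 and finishes at 7 + 8 = hour 15.
After flashcard drill (finishes hour 7), error review can start at hour 7 and finishes at hour 9.
Group study cannot start until error review (finishes hour 9); flashcard drill (finishes hour 7). The controlling bound is hour 9, so group study finishes at 9 + 5 = hour 14.
Final review waits on group study (finishes hour 14, plus 1-hour gap → hour 15); note summarizing (finishes hour 15). The latest of these is hour 15, which is the earliest final review can start.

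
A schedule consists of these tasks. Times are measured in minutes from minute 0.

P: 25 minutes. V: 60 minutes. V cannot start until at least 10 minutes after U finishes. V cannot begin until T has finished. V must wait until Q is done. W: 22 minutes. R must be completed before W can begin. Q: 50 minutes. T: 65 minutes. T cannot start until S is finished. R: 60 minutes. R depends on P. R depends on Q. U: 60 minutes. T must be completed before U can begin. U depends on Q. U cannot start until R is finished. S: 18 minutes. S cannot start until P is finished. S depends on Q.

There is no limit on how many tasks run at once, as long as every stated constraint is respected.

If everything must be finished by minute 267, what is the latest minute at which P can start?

29

Nothing follows V; the deadline of minute 267 is its only limit. It must start by 267 − 60 = minute 207.
U must finish before V (must start by minute 207, minus 10-minute gap → minute 197). With a 60-minute duration, U must start by 197 − 60 = minute 137.
Nothing follows W; the deadline of minute 267 is its only limit. It must start by 267 − 22 = minute 245.
R feeds U (must start by minute 137); W (must start by minute 245). Taking the minimum, R must finish by minute 137 and start by 137 − 60 = minute 77.
T has several dependents: U (must start by minute 137); V (must start by minute 207). The earliest of those limits is minute 137, so T must start by 137 − 65 = minute 72.
Since T (must start by minute 72) depends on it, S must finish by minute 72. Backing off its 18-minute duration gives a latest start of minute 54.
P must finish in time for R (must start by minute 77); S (must start by minute 54). The tightest is minute 54, so P must start by 54 − 25 = minute 29.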